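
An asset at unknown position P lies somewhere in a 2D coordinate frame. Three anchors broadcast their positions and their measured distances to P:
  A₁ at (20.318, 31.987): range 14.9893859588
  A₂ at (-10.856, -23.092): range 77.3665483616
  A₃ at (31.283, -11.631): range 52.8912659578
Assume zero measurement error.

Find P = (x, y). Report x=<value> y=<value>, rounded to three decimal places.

eq1: (x − 20.318)² + (y − 31.987)² = 14.9893859588²
eq2: (x + 10.856)² + (y + 23.092)² = 77.3665483616²
eq3: (x − 31.283)² + (y + 11.631)² = 52.8912659578²
eq2−eq1, eq2−eq3 (x²,y² cancel):
  62.348·x + 110.158·y = 6545.797207
  84.278·x + 22.922·y = 3650.909841
det = 62.348·22.922 − 110.158·84.278 = -7854.755068
x = (6545.797207·22.922 − 110.158·3650.909841) / -7854.755068 = 32.099558
y = (62.348·3650.909841 − 6545.797207·84.278) / -7854.755068 = 41.253962

x=32.100 y=41.254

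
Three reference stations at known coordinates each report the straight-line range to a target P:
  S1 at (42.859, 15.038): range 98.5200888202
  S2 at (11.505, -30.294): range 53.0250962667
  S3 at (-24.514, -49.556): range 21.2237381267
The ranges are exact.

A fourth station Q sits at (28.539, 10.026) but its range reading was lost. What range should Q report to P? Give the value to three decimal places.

eq1: (x − 42.859)² + (y − 15.038)² = 98.5200888202²
eq2: (x − 11.505)² + (y + 30.294)² = 53.0250962667²
eq3: (x + 24.514)² + (y + 49.556)² = 21.2237381267²
eq1−eq2, eq1−eq3 (x²,y² cancel):
  -62.708·x − 90.664·y = 5881.603203
  -134.746·x − 129.188·y = 10249.458848
det = -62.708·-129.188 − -90.664·-134.746 = -4115.490240
x = (5881.603203·-129.188 − -90.664·10249.458848) / -4115.490240 = -41.167485
y = (-62.708·10249.458848 − 5881.603203·-134.746) / -4115.490240 = -36.398930
|P − Q| = √((-41.167485 − 28.539)² + (-36.398930 − 10.026)²) = 83.751228

83.751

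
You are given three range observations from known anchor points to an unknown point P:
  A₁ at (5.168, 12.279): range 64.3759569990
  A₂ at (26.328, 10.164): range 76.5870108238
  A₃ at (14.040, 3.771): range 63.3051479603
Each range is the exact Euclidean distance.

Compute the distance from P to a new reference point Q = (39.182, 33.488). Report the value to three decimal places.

102.169

eq1: (x − 5.168)² + (y − 12.279)² = 64.3759569990²
eq2: (x − 26.328)² + (y − 10.164)² = 76.5870108238²
eq3: (x − 14.040)² + (y − 3.771)² = 63.3051479603²
eq2−eq1, eq2−eq3 (x²,y² cancel):
  -42.320·x + 4.230·y = 1102.317972
  -24.576·x − 12.786·y = 1272.900030
det = -42.320·-12.786 − 4.230·-24.576 = 645.060000
x = (1102.317972·-12.786 − 4.230·1272.900030) / 645.060000 = -30.196578
y = (-42.320·1272.900030 − 1102.317972·-24.576) / 645.060000 = -41.513290
|P − Q| = √((-30.196578 − 39.182)² + (-41.513290 − 33.488)²) = 102.169372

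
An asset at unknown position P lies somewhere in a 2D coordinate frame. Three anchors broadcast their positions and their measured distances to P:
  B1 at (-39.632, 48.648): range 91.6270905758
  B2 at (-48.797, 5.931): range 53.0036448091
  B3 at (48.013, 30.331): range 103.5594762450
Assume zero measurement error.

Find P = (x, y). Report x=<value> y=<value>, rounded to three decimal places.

eq1: (x + 39.632)² + (y − 48.648)² = 91.6270905758²
eq2: (x + 48.797)² + (y − 5.931)² = 53.0036448091²
eq3: (x − 48.013)² + (y − 30.331)² = 103.5594762450²
eq3−eq1, eq3−eq2 (x²,y² cancel):
  -175.290·x + 36.634·y = 3041.146991
  -193.620·x − 48.800·y = 7106.284997
det = -175.290·-48.800 − 36.634·-193.620 = 15647.227080
x = (3041.146991·-48.800 − 36.634·7106.284997) / 15647.227080 = -26.122176
y = (-175.290·7106.284997 − 3041.146991·-193.620) / 15647.227080 = -41.977650

x=-26.122 y=-41.978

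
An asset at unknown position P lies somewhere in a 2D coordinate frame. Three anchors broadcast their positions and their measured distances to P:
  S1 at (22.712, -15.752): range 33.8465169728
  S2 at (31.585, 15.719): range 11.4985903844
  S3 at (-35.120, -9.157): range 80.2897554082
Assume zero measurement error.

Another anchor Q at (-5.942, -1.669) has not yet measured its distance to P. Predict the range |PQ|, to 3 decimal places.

eq1: (x − 22.712)² + (y + 15.752)² = 33.8465169728²
eq2: (x − 31.585)² + (y − 15.719)² = 11.4985903844²
eq3: (x + 35.120)² + (y + 9.157)² = 80.2897554082²
eq2−eq3, eq2−eq1 (x²,y² cancel):
  -133.410·x − 49.752·y = -6241.661380
  -17.746·x − 62.942·y = -1494.107868
det = -133.410·-62.942 − -49.752·-17.746 = 7514.193228
x = (-6241.661380·-62.942 − -49.752·-1494.107868) / 7514.193228 = 42.390152
y = (-133.410·-1494.107868 − -6241.661380·-17.746) / 7514.193228 = 11.786283
|P − Q| = √((42.390152 − -5.942)² + (11.786283 − -1.669)²) = 50.170127

50.170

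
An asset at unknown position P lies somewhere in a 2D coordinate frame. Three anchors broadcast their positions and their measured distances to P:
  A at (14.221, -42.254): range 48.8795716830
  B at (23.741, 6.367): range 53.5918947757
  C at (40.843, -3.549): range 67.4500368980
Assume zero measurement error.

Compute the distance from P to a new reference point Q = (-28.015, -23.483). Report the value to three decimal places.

9.602

eq1: (x − 14.221)² + (y + 42.254)² = 48.8795716830²
eq2: (x − 23.741)² + (y − 6.367)² = 53.5918947757²
eq3: (x − 40.843)² + (y + 3.549)² = 67.4500368980²
eq1−eq3, eq1−eq2 (x²,y² cancel):
  53.244·x + 77.410·y = -2467.186257
  19.040·x + 97.242·y = -1866.342245
det = 53.244·97.242 − 77.410·19.040 = 3703.666648
x = (-2467.186257·97.242 − 77.410·-1866.342245) / 3703.666648 = -25.769212
y = (53.244·-1866.342245 − -2467.186257·19.040) / 3703.666648 = -14.147143
|P − Q| = √((-25.769212 − -28.015)² + (-14.147143 − -23.483)²) = 9.602177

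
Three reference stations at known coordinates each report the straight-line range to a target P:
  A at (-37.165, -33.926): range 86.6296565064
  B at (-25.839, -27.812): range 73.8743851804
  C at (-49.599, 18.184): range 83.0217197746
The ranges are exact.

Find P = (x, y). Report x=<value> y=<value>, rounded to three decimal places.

eq1: (x + 37.165)² + (y + 33.926)² = 86.6296565064²
eq2: (x + 25.839)² + (y + 27.812)² = 73.8743851804²
eq3: (x + 49.599)² + (y − 18.184)² = 83.0217197746²
eq3−eq2, eq3−eq1 (x²,y² cancel):
  47.520·x − 91.992·y = 85.623777
  24.868·x − 104.220·y = -870.599388
det = 47.520·-104.220 − -91.992·24.868 = -2664.877344
x = (85.623777·-104.220 − -91.992·-870.599388) / -2664.877344 = 33.401871
y = (47.520·-870.599388 − 85.623777·24.868) / -2664.877344 = 16.323519

x=33.402 y=16.324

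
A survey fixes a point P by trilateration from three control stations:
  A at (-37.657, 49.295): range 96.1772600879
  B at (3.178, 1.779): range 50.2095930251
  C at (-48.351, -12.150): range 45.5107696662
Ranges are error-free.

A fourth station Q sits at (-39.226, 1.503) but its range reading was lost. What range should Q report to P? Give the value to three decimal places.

eq1: (x + 37.657)² + (y − 49.295)² = 96.1772600879²
eq2: (x − 3.178)² + (y − 1.779)² = 50.2095930251²
eq3: (x + 48.351)² + (y + 12.150)² = 45.5107696662²
eq1−eq2, eq1−eq3 (x²,y² cancel):
  81.670·x − 95.032·y = 2894.279977
  -21.388·x − 122.890·y = 5816.230229
det = 81.670·-122.890 − -95.032·-21.388 = -12068.970716
x = (2894.279977·-122.890 − -95.032·5816.230229) / -12068.970716 = -16.326987
y = (81.670·5816.230229 − 2894.279977·-21.388) / -12068.970716 = -44.487173
|P − Q| = √((-16.326987 − -39.226)² + (-44.487173 − 1.503)²) = 51.375683

51.376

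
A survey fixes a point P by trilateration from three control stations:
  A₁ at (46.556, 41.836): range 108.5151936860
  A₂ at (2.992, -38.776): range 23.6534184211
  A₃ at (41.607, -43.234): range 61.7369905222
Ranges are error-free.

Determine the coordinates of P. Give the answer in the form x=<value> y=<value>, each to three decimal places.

eq1: (x − 46.556)² + (y − 41.836)² = 108.5151936860²
eq2: (x − 2.992)² + (y + 38.776)² = 23.6534184211²
eq3: (x − 41.607)² + (y + 43.234)² = 61.7369905222²
eq1−eq2, eq1−eq3 (x²,y² cancel):
  -87.128·x − 161.224·y = 8810.881266
  -9.898·x − 170.140·y = 7646.700435
det = -87.128·-170.140 − -161.224·-9.898 = 13228.162768
x = (8810.881266·-170.140 − -161.224·7646.700435) / 13228.162768 = -20.127641
y = (-87.128·7646.700435 − 8810.881266·-9.898) / 13228.162768 = -43.772640

x=-20.128 y=-43.773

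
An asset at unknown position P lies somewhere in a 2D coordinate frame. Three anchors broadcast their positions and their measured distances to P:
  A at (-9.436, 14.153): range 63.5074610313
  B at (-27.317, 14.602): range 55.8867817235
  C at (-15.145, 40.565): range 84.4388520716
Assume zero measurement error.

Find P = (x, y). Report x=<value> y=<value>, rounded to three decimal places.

x=-45.143 y=-38.366

eq1: (x + 9.436)² + (y − 14.153)² = 63.5074610313²
eq2: (x + 27.317)² + (y − 14.602)² = 55.8867817235²
eq3: (x + 15.145)² + (y − 40.565)² = 84.4388520716²
eq2−eq3, eq2−eq1 (x²,y² cancel):
  24.344·x + 51.926·y = -3091.134011
  35.762·x − 0.898·y = -1579.956623
det = 24.344·-0.898 − 51.926·35.762 = -1878.838524
x = (-3091.134011·-0.898 − 51.926·-1579.956623) / -1878.838524 = -45.143138
y = (24.344·-1579.956623 − -3091.134011·35.762) / -1878.838524 = -38.365548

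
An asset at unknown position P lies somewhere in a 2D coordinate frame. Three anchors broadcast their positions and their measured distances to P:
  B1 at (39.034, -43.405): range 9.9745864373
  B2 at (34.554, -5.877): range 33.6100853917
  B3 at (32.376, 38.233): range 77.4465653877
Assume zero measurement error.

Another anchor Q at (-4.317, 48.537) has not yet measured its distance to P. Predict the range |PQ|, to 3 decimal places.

eq1: (x − 39.034)² + (y + 43.405)² = 9.9745864373²
eq2: (x − 34.554)² + (y + 5.877)² = 33.6100853917²
eq3: (x − 32.376)² + (y − 38.233)² = 77.4465653877²
eq2−eq1, eq2−eq3 (x²,y² cancel):
  8.960·x − 75.056·y = 3209.274601
  -4.356·x + 88.220·y = -3586.883030
det = 8.960·88.220 − -75.056·-4.356 = 463.507264
x = (3209.274601·88.220 − -75.056·-3586.883030) / 463.507264 = 29.999773
y = (8.960·-3586.883030 − 3209.274601·-4.356) / 463.507264 = -39.177103
|P − Q| = √((29.999773 − -4.317)² + (-39.177103 − 48.537)²) = 94.188135

94.188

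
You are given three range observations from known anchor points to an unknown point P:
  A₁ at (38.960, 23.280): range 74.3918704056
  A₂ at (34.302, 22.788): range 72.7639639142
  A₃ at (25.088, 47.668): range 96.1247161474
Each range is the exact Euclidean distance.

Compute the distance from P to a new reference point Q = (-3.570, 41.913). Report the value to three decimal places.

92.789

eq1: (x − 38.960)² + (y − 23.280)² = 74.3918704056²
eq2: (x − 34.302)² + (y − 22.788)² = 72.7639639142²
eq3: (x − 25.088)² + (y − 47.668)² = 96.1247161474²
eq1−eq2, eq1−eq3 (x²,y² cancel):
  -9.316·x − 0.984·y = -124.363914
  -27.744·x + 48.776·y = -2864.004704
det = -9.316·48.776 − -0.984·-27.744 = -481.697312
x = (-124.363914·48.776 − -0.984·-2864.004704) / -481.697312 = 18.443439
y = (-9.316·-2864.004704 − -124.363914·-27.744) / -481.697312 = -48.226791
|P − Q| = √((18.443439 − -3.570)² + (-48.226791 − 41.913)²) = 92.788864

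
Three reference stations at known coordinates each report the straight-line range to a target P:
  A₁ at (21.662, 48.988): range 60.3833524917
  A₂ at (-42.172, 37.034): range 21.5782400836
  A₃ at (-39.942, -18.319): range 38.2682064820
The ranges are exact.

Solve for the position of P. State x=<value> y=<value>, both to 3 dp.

x=-30.634 y=18.800

eq1: (x − 21.662)² + (y − 48.988)² = 60.3833524917²
eq2: (x + 42.172)² + (y − 37.034)² = 21.5782400836²
eq3: (x + 39.942)² + (y + 18.319)² = 38.2682064820²
eq1−eq3, eq1−eq2 (x²,y² cancel):
  -123.208·x − 134.614·y = 1243.576368
  -127.668·x − 23.908·y = 3461.457165
det = -123.208·-23.908 − -134.614·-127.668 = -14240.243288
x = (1243.576368·-23.908 − -134.614·3461.457165) / -14240.243288 = -30.633548
y = (-123.208·3461.457165 − 1243.576368·-127.668) / -14240.243288 = 18.799841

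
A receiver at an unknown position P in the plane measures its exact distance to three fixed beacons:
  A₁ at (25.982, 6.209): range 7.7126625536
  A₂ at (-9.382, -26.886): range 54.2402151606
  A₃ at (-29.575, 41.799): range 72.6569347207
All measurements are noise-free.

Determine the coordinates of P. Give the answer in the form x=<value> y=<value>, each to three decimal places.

x=33.694 y=6.076

eq1: (x − 25.982)² + (y − 6.209)² = 7.7126625536²
eq2: (x + 9.382)² + (y + 26.886)² = 54.2402151606²
eq3: (x + 29.575)² + (y − 41.799)² = 72.6569347207²
eq3−eq1, eq3−eq2 (x²,y² cancel):
  111.114·x − 71.180·y = 3311.323978
  40.386·x − 137.370·y = 526.071116
det = 111.114·-137.370 − -71.180·40.386 = -12389.054700
x = (3311.323978·-137.370 − -71.180·526.071116) / -12389.054700 = 33.693518
y = (111.114·526.071116 − 3311.323978·40.386) / -12389.054700 = 6.076110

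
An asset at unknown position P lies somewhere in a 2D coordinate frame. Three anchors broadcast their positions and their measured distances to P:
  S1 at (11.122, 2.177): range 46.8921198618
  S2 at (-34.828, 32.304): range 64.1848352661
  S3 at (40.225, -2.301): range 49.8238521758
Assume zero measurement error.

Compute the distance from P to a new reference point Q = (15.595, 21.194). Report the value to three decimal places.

eq1: (x − 11.122)² + (y − 2.177)² = 46.8921198618²
eq2: (x + 34.828)² + (y − 32.304)² = 64.1848352661²
eq3: (x − 40.225)² + (y + 2.301)² = 49.8238521758²
eq3−eq2, eq3−eq1 (x²,y² cancel):
  -150.106·x + 69.210·y = -1004.084058
  -58.206·x + 8.956·y = -1211.361672
det = -150.106·8.956 − 69.210·-58.206 = 2684.087924
x = (-1004.084058·8.956 − 69.210·-1211.361672) / 2684.087924 = 27.884990
y = (-150.106·-1211.361672 − -1004.084058·-58.206) / 2684.087924 = 45.970528
|P − Q| = √((27.884990 − 15.595)² + (45.970528 − 21.194)²) = 27.657190

27.657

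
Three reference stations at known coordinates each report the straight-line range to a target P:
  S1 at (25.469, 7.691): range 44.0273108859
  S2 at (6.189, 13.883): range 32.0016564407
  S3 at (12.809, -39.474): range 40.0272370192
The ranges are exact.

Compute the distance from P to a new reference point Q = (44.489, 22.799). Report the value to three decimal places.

eq1: (x − 25.469)² + (y − 7.691)² = 44.0273108859²
eq2: (x − 6.189)² + (y − 13.883)² = 32.0016564407²
eq3: (x − 12.809)² + (y + 39.474)² = 40.0272370192²
eq2−eq3, eq2−eq1 (x²,y² cancel):
  13.240·x − 106.714·y = 913.152059
  38.560·x − 12.384·y = -437.518057
det = 13.240·-12.384 − -106.714·38.560 = 3950.927680
x = (913.152059·-12.384 − -106.714·-437.518057) / 3950.927680 = -14.679534
y = (13.240·-437.518057 − 913.152059·38.560) / 3950.927680 = -10.378292
|P − Q| = √((-14.679534 − 44.489)² + (-10.378292 − 22.799)²) = 67.835449

67.835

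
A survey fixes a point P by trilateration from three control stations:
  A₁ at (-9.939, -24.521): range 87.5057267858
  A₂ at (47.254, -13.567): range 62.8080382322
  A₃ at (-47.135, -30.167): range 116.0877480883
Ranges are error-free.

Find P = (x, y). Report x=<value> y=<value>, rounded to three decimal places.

eq1: (x + 9.939)² + (y + 24.521)² = 87.5057267858²
eq2: (x − 47.254)² + (y + 13.567)² = 62.8080382322²
eq3: (x + 47.135)² + (y + 30.167)² = 116.0877480883²
eq1−eq2, eq1−eq3 (x²,y² cancel):
  114.386·x + 21.908·y = 5429.343397
  -74.392·x − 11.292·y = -3387.420084
det = 114.386·-11.292 − 21.908·-74.392 = 338.133224
x = (5429.343397·-11.292 − 21.908·-3387.420084) / 338.133224 = 38.160857
y = (114.386·-3387.420084 − 5429.343397·-74.392) / 338.133224 = 48.579315

x=38.161 y=48.579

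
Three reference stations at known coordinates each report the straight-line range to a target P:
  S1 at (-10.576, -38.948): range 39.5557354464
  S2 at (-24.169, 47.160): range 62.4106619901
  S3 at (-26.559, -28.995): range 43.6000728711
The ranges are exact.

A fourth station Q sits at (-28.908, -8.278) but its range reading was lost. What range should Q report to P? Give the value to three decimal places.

38.958

eq1: (x + 10.576)² + (y + 38.948)² = 39.5557354464²
eq2: (x + 24.169)² + (y − 47.160)² = 62.4106619901²
eq3: (x + 26.559)² + (y + 28.995)² = 43.6000728711²
eq2−eq1, eq2−eq3 (x²,y² cancel):
  27.186·x − 172.216·y = 1151.026842
  -4.780·x − 152.310·y = 732.008721
det = 27.186·-152.310 − -172.216·-4.780 = -4963.892140
x = (1151.026842·-152.310 − -172.216·732.008721) / -4963.892140 = 9.921506
y = (27.186·732.008721 − 1151.026842·-4.780) / -4963.892140 = -5.117415
|P − Q| = √((9.921506 − -28.908)² + (-5.117415 − -8.278)²) = 38.957924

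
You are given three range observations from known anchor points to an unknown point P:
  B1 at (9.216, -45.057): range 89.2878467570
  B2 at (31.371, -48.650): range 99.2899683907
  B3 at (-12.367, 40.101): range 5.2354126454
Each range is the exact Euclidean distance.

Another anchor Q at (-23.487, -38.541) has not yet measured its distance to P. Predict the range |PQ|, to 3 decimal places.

82.651

eq1: (x − 9.216)² + (y + 45.057)² = 89.2878467570²
eq2: (x − 31.371)² + (y + 48.650)² = 99.2899683907²
eq3: (x + 12.367)² + (y − 40.101)² = 5.2354126454²
eq3−eq2, eq3−eq1 (x²,y² cancel):
  87.476·x − 177.502·y = -8241.159026
  43.166·x − 170.316·y = -7590.875018
det = 87.476·-170.316 − -177.502·43.166 = -7236.511084
x = (-8241.159026·-170.316 − -177.502·-7590.875018) / -7236.511084 = -7.766967
y = (87.476·-7590.875018 − -8241.159026·43.166) / -7236.511084 = 42.600849
|P − Q| = √((-7.766967 − -23.487)² + (42.600849 − -38.541)²) = 82.650584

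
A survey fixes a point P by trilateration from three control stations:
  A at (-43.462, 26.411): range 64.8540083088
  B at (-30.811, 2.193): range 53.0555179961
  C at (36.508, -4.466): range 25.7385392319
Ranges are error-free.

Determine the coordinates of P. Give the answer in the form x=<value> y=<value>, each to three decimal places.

x=20.499 y=15.688

eq1: (x + 43.462)² + (y − 26.411)² = 64.8540083088²
eq2: (x + 30.811)² + (y − 2.193)² = 53.0555179961²
eq3: (x − 36.508)² + (y + 4.466)² = 25.7385392319²
eq3−eq1, eq3−eq2 (x²,y² cancel):
  -159.940·x + 61.754·y = -2309.862847
  -134.638·x + 13.318·y = -2551.067838
det = -159.940·13.318 − 61.754·-134.638 = 6184.354132
x = (-2309.862847·13.318 − 61.754·-2551.067838) / 6184.354132 = 20.499455
y = (-159.940·-2551.067838 − -2309.862847·-134.638) / 6184.354132 = 15.688376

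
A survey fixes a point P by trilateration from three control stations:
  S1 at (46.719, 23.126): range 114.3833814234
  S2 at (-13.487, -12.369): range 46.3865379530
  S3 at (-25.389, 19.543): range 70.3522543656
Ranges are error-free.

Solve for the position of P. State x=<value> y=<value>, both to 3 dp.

x=-42.254 y=-48.758

eq1: (x − 46.719)² + (y − 23.126)² = 114.3833814234²
eq2: (x + 13.487)² + (y + 12.369)² = 46.3865379530²
eq3: (x + 25.389)² + (y − 19.543)² = 70.3522543656²
eq1−eq3, eq1−eq2 (x²,y² cancel):
  -144.216·x − 7.166·y = 6443.171585
  -120.412·x − 70.990·y = 8549.261536
det = -144.216·-70.990 − -7.166·-120.412 = 9375.021448
x = (6443.171585·-70.990 − -7.166·8549.261536) / 9375.021448 = -42.254489
y = (-144.216·8549.261536 − 6443.171585·-120.412) / 9375.021448 = -48.757768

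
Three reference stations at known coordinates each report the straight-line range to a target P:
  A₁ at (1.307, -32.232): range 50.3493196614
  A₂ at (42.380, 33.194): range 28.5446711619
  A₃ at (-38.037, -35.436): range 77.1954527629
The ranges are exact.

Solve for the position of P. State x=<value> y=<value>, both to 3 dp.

x=21.255 y=13.997

eq1: (x − 1.307)² + (y + 32.232)² = 50.3493196614²
eq2: (x − 42.380)² + (y − 33.194)² = 28.5446711619²
eq3: (x + 38.037)² + (y + 35.436)² = 77.1954527629²
eq1−eq2, eq1−eq3 (x²,y² cancel):
  82.146·x + 130.852·y = 3577.551702
  -78.688·x − 6.408·y = -1762.170545
det = 82.146·-6.408 − 130.852·-78.688 = 9770.090608
x = (3577.551702·-6.408 − 130.852·-1762.170545) / 9770.090608 = 21.254520
y = (82.146·-1762.170545 − 3577.551702·-78.688) / 9770.090608 = 13.997324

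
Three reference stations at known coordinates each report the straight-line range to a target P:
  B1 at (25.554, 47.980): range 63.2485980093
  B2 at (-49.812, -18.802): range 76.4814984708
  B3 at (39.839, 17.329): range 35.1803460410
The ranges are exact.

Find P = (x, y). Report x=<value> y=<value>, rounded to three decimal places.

x=26.587 y=-15.260

eq1: (x − 25.554)² + (y − 47.980)² = 63.2485980093²
eq2: (x + 49.812)² + (y + 18.802)² = 76.4814984708²
eq3: (x − 39.839)² + (y − 17.329)² = 35.1803460410²
eq1−eq3, eq1−eq2 (x²,y² cancel):
  28.570·x − 61.302·y = 1695.081249
  -150.732·x − 133.564·y = -1969.371226
det = 28.570·-133.564 − -61.302·-150.732 = -13056.096544
x = (1695.081249·-133.564 − -61.302·-1969.371226) / -13056.096544 = 26.587443
y = (28.570·-1969.371226 − 1695.081249·-150.732) / -13056.096544 = -15.260155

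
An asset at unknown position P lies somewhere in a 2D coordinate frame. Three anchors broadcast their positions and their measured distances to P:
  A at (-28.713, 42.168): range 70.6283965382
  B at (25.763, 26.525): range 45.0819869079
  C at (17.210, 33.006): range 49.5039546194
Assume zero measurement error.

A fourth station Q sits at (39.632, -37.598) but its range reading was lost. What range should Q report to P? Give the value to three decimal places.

eq1: (x + 28.713)² + (y − 42.168)² = 70.6283965382²
eq2: (x − 25.763)² + (y − 26.525)² = 45.0819869079²
eq3: (x − 17.210)² + (y − 33.006)² = 49.5039546194²
eq2−eq3, eq2−eq1 (x²,y² cancel):
  -17.106·x + 12.962·y = -399.983637
  -108.952·x + 31.286·y = -1720.716055
det = -17.106·31.286 − 12.962·-108.952 = 877.057508
x = (-399.983637·31.286 − 12.962·-1720.716055) / 877.057508 = 11.162362
y = (-17.106·-1720.716055 − -399.983637·-108.952) / 877.057508 = -16.127162
|P − Q| = √((11.162362 − 39.632)² + (-16.127162 − -37.598)²) = 35.658339

35.658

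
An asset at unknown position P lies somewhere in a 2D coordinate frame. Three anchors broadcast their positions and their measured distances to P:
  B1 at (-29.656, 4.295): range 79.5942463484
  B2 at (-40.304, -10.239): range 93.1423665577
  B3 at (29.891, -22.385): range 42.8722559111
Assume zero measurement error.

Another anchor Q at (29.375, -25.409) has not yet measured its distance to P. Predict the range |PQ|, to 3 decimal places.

eq1: (x + 29.656)² + (y − 4.295)² = 79.5942463484²
eq2: (x + 40.304)² + (y + 10.239)² = 93.1423665577²
eq3: (x − 29.891)² + (y + 22.385)² = 42.8722559111²
eq2−eq1, eq2−eq3 (x²,y² cancel):
  21.296·x + 29.068·y = 1508.932220
  140.390·x − 24.292·y = 6502.780690
det = 21.296·-24.292 − 29.068·140.390 = -4598.178952
x = (1508.932220·-24.292 − 29.068·6502.780690) / -4598.178952 = 49.079823
y = (21.296·6502.780690 − 1508.932220·140.390) / -4598.178952 = 15.953224
|P − Q| = √((49.079823 − 29.375)² + (15.953224 − -25.409)²) = 45.816085

45.816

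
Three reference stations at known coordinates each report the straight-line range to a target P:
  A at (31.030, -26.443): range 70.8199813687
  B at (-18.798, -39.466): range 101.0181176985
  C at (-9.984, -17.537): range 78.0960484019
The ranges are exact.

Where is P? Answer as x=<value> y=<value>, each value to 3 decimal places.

eq1: (x − 31.030)² + (y + 26.443)² = 70.8199813687²
eq2: (x + 18.798)² + (y + 39.466)² = 101.0181176985²
eq3: (x + 9.984)² + (y + 17.537)² = 78.0960484019²
eq1−eq3, eq1−eq2 (x²,y² cancel):
  -82.028·x + 17.812·y = -2338.389539
  -99.656·x − 26.046·y = -4940.353531
det = -82.028·-26.046 − 17.812·-99.656 = 3911.573960
x = (-2338.389539·-26.046 − 17.812·-4940.353531) / 3911.573960 = 38.067354
y = (-82.028·-4940.353531 − -2338.389539·-99.656) / 3911.573960 = 44.026464

x=38.067 y=44.026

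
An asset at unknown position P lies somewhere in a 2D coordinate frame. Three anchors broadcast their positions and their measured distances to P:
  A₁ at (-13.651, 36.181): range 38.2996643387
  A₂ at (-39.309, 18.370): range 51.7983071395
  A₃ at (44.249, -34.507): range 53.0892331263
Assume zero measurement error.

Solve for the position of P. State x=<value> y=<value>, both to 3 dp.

x=11.243 y=7.075

eq1: (x + 13.651)² + (y − 36.181)² = 38.2996643387²
eq2: (x + 39.309)² + (y − 18.370)² = 51.7983071395²
eq3: (x − 44.249)² + (y + 34.507)² = 53.0892331263²
eq3−eq1, eq3−eq2 (x²,y² cancel):
  -115.800·x + 141.376·y = -301.690103
  -167.116·x + 105.754·y = -1130.650618
det = -115.800·105.754 − 141.376·-167.116 = 11379.878416
x = (-301.690103·105.754 − 141.376·-1130.650618) / 11379.878416 = 11.242820
y = (-115.800·-1130.650618 − -301.690103·-167.116) / 11379.878416 = 7.074952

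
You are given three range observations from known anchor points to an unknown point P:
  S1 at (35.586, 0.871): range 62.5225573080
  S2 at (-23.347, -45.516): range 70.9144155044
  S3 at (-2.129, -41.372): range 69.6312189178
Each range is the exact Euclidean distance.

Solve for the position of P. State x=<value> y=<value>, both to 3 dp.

x=-21.931 y=25.384

eq1: (x − 35.586)² + (y − 0.871)² = 62.5225573080²
eq2: (x + 23.347)² + (y + 45.516)² = 70.9144155044²
eq3: (x + 2.129)² + (y + 41.372)² = 69.6312189178²
eq1−eq2, eq1−eq3 (x²,y² cancel):
  -117.866·x − 92.774·y = 229.882474
  -75.430·x − 84.486·y = -490.383488
det = -117.866·-84.486 − -92.774·-75.430 = 2960.084056
x = (229.882474·-84.486 − -92.774·-490.383488) / 2960.084056 = -21.930691
y = (-117.866·-490.383488 − 229.882474·-75.430) / 2960.084056 = 25.384271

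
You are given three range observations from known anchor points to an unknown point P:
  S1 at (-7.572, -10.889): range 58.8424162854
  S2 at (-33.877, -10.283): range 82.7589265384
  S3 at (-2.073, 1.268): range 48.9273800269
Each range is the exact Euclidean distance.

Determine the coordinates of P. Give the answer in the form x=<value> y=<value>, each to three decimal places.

x=44.281 y=16.926

eq1: (x + 7.572)² + (y + 10.889)² = 58.8424162854²
eq2: (x + 33.877)² + (y + 10.283)² = 82.7589265384²
eq3: (x + 2.073)² + (y − 1.268)² = 48.9273800269²
eq1−eq3, eq1−eq2 (x²,y² cancel):
  10.998·x + 24.314·y = 898.541086
  -52.610·x + 1.212·y = -2309.124254
det = 10.998·1.212 − 24.314·-52.610 = 1292.489116
x = (898.541086·1.212 − 24.314·-2309.124254) / 1292.489116 = 44.281285
y = (10.998·-2309.124254 − 898.541086·-52.610) / 1292.489116 = 16.925866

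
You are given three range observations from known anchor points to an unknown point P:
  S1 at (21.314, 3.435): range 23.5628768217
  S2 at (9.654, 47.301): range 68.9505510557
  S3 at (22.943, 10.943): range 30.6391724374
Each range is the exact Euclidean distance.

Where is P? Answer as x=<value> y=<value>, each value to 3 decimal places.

eq1: (x − 21.314)² + (y − 3.435)² = 23.5628768217²
eq2: (x − 9.654)² + (y − 47.301)² = 68.9505510557²
eq3: (x − 22.943)² + (y − 10.943)² = 30.6391724374²
eq3−eq2, eq3−eq1 (x²,y² cancel):
  -26.578·x + 72.716·y = -2130.965784
  -3.258·x − 15.016·y = 203.505047
det = -26.578·-15.016 − 72.716·-3.258 = 636.003976
x = (-2130.965784·-15.016 − 72.716·203.505047) / 636.003976 = 27.044657
y = (-26.578·203.505047 − -2130.965784·-3.258) / 636.003976 = -19.420387

x=27.045 y=-19.420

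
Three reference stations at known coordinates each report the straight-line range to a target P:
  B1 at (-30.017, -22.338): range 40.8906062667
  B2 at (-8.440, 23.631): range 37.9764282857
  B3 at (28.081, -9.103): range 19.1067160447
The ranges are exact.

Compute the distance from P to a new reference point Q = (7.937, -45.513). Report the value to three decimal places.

35.425

eq1: (x + 30.017)² + (y + 22.338)² = 40.8906062667²
eq2: (x + 8.440)² + (y − 23.631)² = 37.9764282857²
eq3: (x − 28.081)² + (y + 9.103)² = 19.1067160447²
eq2−eq3, eq2−eq1 (x²,y² cancel):
  73.042·x − 65.468·y = 1318.891916
  -43.154·x − 91.938·y = 540.516196
det = 73.042·-91.938 − -65.468·-43.154 = -9540.541468
x = (1318.891916·-91.938 − -65.468·540.516196) / -9540.541468 = 9.000513
y = (73.042·540.516196 − 1318.891916·-43.154) / -9540.541468 = -10.103813
|P − Q| = √((9.000513 − 7.937)² + (-10.103813 − -45.513)²) = 35.425155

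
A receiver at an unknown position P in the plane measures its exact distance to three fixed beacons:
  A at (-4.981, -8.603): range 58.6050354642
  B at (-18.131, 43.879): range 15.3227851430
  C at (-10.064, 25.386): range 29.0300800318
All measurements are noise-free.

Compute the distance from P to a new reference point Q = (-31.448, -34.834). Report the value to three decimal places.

77.507

eq1: (x + 4.981)² + (y + 8.603)² = 58.6050354642²
eq2: (x + 18.131)² + (y − 43.879)² = 15.3227851430²
eq3: (x + 10.064)² + (y − 25.386)² = 29.0300800318²
eq3−eq2, eq3−eq1 (x²,y² cancel):
  -16.134·x + 36.986·y = 2116.324512
  10.166·x − 67.978·y = -3238.715757
det = -16.134·-67.978 − 36.986·10.166 = 720.757376
x = (2116.324512·-67.978 − 36.986·-3238.715757) / 720.757376 = -33.404260
y = (-16.134·-3238.715757 − 2116.324512·10.166) / 720.757376 = 42.648034
|P − Q| = √((-33.404260 − -31.448)² + (42.648034 − -34.834)²) = 77.506726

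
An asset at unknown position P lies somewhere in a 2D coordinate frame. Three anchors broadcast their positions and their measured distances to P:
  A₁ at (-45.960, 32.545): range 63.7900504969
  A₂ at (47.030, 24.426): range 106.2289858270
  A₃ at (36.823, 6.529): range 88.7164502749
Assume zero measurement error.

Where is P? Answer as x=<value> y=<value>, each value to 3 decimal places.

x=-43.473 y=-31.197

eq1: (x + 45.960)² + (y − 32.545)² = 63.7900504969²
eq2: (x − 47.030)² + (y − 24.426)² = 106.2289858270²
eq3: (x − 36.823)² + (y − 6.529)² = 88.7164502749²
eq2−eq1, eq2−eq3 (x²,y² cancel):
  -185.980·x + 16.238·y = 7578.475136
  -20.414·x − 35.794·y = 2004.099674
det = -185.980·-35.794 − 16.238·-20.414 = 6988.450652
x = (7578.475136·-35.794 − 16.238·2004.099674) / 6988.450652 = -43.472656
y = (-185.980·2004.099674 − 7578.475136·-20.414) / 6988.450652 = -31.196538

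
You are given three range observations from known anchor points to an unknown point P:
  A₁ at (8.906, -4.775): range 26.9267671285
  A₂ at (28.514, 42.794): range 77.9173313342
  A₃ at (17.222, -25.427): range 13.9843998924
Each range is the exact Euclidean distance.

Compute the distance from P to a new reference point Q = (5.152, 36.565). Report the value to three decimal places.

67.915

eq1: (x − 8.906)² + (y + 4.775)² = 26.9267671285²
eq2: (x − 28.514)² + (y − 42.794)² = 77.9173313342²
eq3: (x − 17.222)² + (y + 25.427)² = 13.9843998924²
eq2−eq1, eq2−eq3 (x²,y² cancel):
  -39.216·x − 95.138·y = 2803.802563
  -22.584·x − 136.442·y = 4174.302063
det = -39.216·-136.442 − -95.138·-22.584 = 3202.112880
x = (2803.802563·-136.442 − -95.138·4174.302063) / 3202.112880 = 4.552719
y = (-39.216·4174.302063 − 2803.802563·-22.584) / 3202.112880 = -31.347537
|P − Q| = √((4.552719 − 5.152)² + (-31.347537 − 36.565)²) = 67.915181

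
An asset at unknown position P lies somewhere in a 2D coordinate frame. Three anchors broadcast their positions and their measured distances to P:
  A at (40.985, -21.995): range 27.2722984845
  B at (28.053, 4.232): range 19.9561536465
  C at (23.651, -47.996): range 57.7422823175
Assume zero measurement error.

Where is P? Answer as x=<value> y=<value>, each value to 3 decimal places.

x=48.009 y=4.357

eq1: (x − 40.985)² + (y + 21.995)² = 27.2722984845²
eq2: (x − 28.053)² + (y − 4.232)² = 19.9561536465²
eq3: (x − 23.651)² + (y + 47.996)² = 57.7422823175²
eq3−eq1, eq3−eq2 (x²,y² cancel):
  34.668·x + 52.002·y = 1890.957336
  8.804·x + 104.456·y = 877.817915
det = 34.668·104.456 − 52.002·8.804 = 3163.455000
x = (1890.957336·104.456 − 52.002·877.817915) / 3163.455000 = 48.008760
y = (34.668·877.817915 − 1890.957336·8.804) / 3163.455000 = 4.357325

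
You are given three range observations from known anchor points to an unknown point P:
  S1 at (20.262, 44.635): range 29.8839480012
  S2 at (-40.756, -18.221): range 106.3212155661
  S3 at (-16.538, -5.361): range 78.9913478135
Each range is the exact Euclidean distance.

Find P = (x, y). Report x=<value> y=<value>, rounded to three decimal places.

eq1: (x − 20.262)² + (y − 44.635)² = 29.8839480012²
eq2: (x + 40.756)² + (y + 18.221)² = 106.3212155661²
eq3: (x + 16.538)² + (y + 5.361)² = 78.9913478135²
eq2−eq3, eq2−eq1 (x²,y² cancel):
  48.436·x + 25.720·y = 3373.757238
  122.036·x + 125.712·y = 10820.926023
det = 48.436·125.712 − 25.720·122.036 = 2950.220512
x = (3373.757238·125.712 − 25.720·10820.926023) / 2950.220512 = 49.422595
y = (48.436·10820.926023 − 3373.757238·122.036) / 2950.220512 = 38.099706

x=49.423 y=38.100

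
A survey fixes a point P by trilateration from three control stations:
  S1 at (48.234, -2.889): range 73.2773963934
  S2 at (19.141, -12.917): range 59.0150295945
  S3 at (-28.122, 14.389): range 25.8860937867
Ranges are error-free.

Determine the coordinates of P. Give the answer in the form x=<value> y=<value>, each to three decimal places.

eq1: (x − 48.234)² + (y + 2.889)² = 73.2773963934²
eq2: (x − 19.141)² + (y + 12.917)² = 59.0150295945²
eq3: (x + 28.122)² + (y − 14.389)² = 25.8860937867²
eq3−eq1, eq3−eq2 (x²,y² cancel):
  152.712·x − 34.556·y = -3362.512099
  94.526·x − 54.612·y = -3277.347302
det = 152.712·-54.612 − -34.556·94.526 = -5073.467288
x = (-3362.512099·-54.612 − -34.556·-3277.347302) / -5073.467288 = -13.872465
y = (152.712·-3277.347302 − -3362.512099·94.526) / -5073.467288 = 36.000122

x=-13.872 y=36.000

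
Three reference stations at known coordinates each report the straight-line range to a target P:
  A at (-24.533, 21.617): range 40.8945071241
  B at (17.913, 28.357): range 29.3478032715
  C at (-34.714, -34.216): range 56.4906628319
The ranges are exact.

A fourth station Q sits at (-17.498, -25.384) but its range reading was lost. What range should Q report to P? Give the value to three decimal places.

37.601

eq1: (x + 24.533)² + (y − 21.617)² = 40.8945071241²
eq2: (x − 17.913)² + (y − 28.357)² = 29.3478032715²
eq3: (x + 34.714)² + (y + 34.216)² = 56.4906628319²
eq3−eq2, eq3−eq1 (x²,y² cancel):
  105.254·x + 125.146·y = 1079.099996
  20.362·x + 111.666·y = 212.200600
det = 105.254·111.666 − 125.146·20.362 = 9205.070312
x = (1079.099996·111.666 − 125.146·212.200600) / 9205.070312 = 10.205541
y = (105.254·212.200600 − 1079.099996·20.362) / 9205.070312 = 0.039362
|P − Q| = √((10.205541 − -17.498)² + (0.039362 − -25.384)²) = 37.600978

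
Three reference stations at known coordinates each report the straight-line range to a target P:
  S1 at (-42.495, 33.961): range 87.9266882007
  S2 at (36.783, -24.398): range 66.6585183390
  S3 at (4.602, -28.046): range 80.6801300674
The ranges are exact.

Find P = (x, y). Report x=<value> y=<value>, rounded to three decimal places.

eq1: (x + 42.495)² + (y − 33.961)² = 87.9266882007²
eq2: (x − 36.783)² + (y + 24.398)² = 66.6585183390²
eq3: (x − 4.602)² + (y + 28.046)² = 80.6801300674²
eq3−eq1, eq3−eq2 (x²,y² cancel):
  -94.194·x + 124.014·y = 929.598916
  64.362·x + 7.296·y = 3206.420294
det = -94.194·7.296 − 124.014·64.362 = -8669.028492
x = (929.598916·7.296 − 124.014·3206.420294) / -8669.028492 = 45.086788
y = (-94.194·3206.420294 − 929.598916·64.362) / -8669.028492 = 41.741286

x=45.087 y=41.741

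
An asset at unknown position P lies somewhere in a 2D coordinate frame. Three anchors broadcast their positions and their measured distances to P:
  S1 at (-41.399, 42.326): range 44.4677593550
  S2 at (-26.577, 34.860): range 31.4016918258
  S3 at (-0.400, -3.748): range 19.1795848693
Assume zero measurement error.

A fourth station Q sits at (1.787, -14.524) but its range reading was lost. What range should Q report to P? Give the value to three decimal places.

eq1: (x + 41.399)² + (y − 42.326)² = 44.4677593550²
eq2: (x + 26.577)² + (y − 34.860)² = 31.4016918258²
eq3: (x + 0.400)² + (y + 3.748)² = 19.1795848693²
eq2−eq3, eq2−eq1 (x²,y² cancel):
  52.354·x − 77.216·y = -1289.139251
  -29.644·x + 14.932·y = 592.495575
det = 52.354·14.932 − -77.216·-29.644 = -1507.241176
x = (-1289.139251·14.932 − -77.216·592.495575) / -1507.241176 = -17.582263
y = (52.354·592.495575 − -1289.139251·-29.644) / -1507.241176 = 4.774107
|P − Q| = √((-17.582263 − 1.787)² + (4.774107 − -14.524)²) = 27.342006

27.342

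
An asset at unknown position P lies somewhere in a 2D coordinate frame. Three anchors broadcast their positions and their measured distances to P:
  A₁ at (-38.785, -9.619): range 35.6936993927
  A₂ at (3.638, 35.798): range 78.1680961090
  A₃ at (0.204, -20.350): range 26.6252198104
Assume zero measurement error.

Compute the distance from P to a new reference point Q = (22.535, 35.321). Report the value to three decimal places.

eq1: (x + 38.785)² + (y + 9.619)² = 35.6936993927²
eq2: (x − 3.638)² + (y − 35.798)² = 78.1680961090²
eq3: (x − 0.204)² + (y + 20.350)² = 26.6252198104²
eq2−eq3, eq2−eq1 (x²,y² cancel):
  -6.868·x − 112.296·y = 4520.781187
  -84.846·x − 90.834·y = 5138.280611
det = -6.868·-90.834 − -112.296·-84.846 = -8904.018504
x = (4520.781187·-90.834 − -112.296·5138.280611) / -8904.018504 = -18.684566
y = (-6.868·5138.280611 − 4520.781187·-84.846) / -8904.018504 = -39.114978
|P − Q| = √((-18.684566 − 22.535)² + (-39.114978 − 35.321)²) = 85.086823

85.087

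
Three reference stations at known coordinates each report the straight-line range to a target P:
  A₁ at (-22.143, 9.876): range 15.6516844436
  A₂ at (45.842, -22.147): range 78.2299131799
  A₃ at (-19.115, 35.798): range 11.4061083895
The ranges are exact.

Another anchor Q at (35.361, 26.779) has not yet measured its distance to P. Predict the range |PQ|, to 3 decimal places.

52.280

eq1: (x + 22.143)² + (y − 9.876)² = 15.6516844436²
eq2: (x − 45.842)² + (y + 22.147)² = 78.2299131799²
eq3: (x + 19.115)² + (y − 35.798)² = 11.4061083895²
eq1−eq2, eq1−eq3 (x²,y² cancel):
  135.970·x − 64.046·y = -3870.813342
  6.056·x + 51.844·y = 1173.908121
det = 135.970·51.844 − -64.046·6.056 = 7437.091256
x = (-3870.813342·51.844 − -64.046·1173.908121) / 7437.091256 = -16.874114
y = (135.970·1173.908121 − -3870.813342·6.056) / 7437.091256 = 24.614184
|P − Q| = √((-16.874114 − 35.361)² + (24.614184 − 26.779)²) = 52.279954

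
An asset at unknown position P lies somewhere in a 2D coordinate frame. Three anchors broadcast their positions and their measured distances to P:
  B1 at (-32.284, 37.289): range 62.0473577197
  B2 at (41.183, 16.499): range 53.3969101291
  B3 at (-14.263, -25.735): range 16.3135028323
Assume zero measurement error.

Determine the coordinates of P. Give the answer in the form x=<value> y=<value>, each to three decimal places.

eq1: (x + 32.284)² + (y − 37.289)² = 62.0473577197²
eq2: (x − 41.183)² + (y − 16.499)² = 53.3969101291²
eq3: (x + 14.263)² + (y + 25.735)² = 16.3135028323²
eq2−eq1, eq2−eq3 (x²,y² cancel):
  -146.934·x + 41.580·y = -534.174902
  -110.892·x − 84.468·y = 1482.566541
det = -146.934·-84.468 − 41.580·-110.892 = 17022.110472
x = (-534.174902·-84.468 − 41.580·1482.566541) / 17022.110472 = -0.970763
y = (-146.934·1482.566541 − -534.174902·-110.892) / 17022.110472 = -16.277368

x=-0.971 y=-16.277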